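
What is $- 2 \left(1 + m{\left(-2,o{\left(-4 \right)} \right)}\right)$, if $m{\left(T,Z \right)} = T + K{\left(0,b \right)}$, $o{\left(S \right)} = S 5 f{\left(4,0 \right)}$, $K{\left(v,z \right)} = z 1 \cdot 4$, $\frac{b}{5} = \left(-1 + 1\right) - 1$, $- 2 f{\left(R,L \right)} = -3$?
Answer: $42$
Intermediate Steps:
$f{\left(R,L \right)} = \frac{3}{2}$ ($f{\left(R,L \right)} = \left(- \frac{1}{2}\right) \left(-3\right) = \frac{3}{2}$)
$b = -5$ ($b = 5 \left(\left(-1 + 1\right) - 1\right) = 5 \left(0 - 1\right) = 5 \left(-1\right) = -5$)
$K{\left(v,z \right)} = 4 z$ ($K{\left(v,z \right)} = z 4 = 4 z$)
$o{\left(S \right)} = \frac{15 S}{2}$ ($o{\left(S \right)} = S 5 \cdot \frac{3}{2} = 5 S \frac{3}{2} = \frac{15 S}{2}$)
$m{\left(T,Z \right)} = -20 + T$ ($m{\left(T,Z \right)} = T + 4 \left(-5\right) = T - 20 = -20 + T$)
$- 2 \left(1 + m{\left(-2,o{\left(-4 \right)} \right)}\right) = - 2 \left(1 - 22\right) = \left(-2\right) \left(-21\right) = 42$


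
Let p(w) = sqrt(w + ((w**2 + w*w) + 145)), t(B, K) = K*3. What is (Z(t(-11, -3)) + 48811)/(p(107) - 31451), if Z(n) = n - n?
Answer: -1535154761/989142251 - 244055*sqrt(926)/989142251 ≈ -1.5595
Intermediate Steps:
t(B, K) = 3*K
Z(n) = 0
p(w) = sqrt(145 + w + 2*w**2) (p(w) = sqrt(w + ((w**2 + w**2) + 145)) = sqrt(w + (2*w**2 + 145)) = sqrt(w + (145 + 2*w**2)) = sqrt(145 + w + 2*w**2))
(Z(t(-11, -3)) + 48811)/(p(107) - 31451) = (0 + 48811)/(sqrt(145 + 107 + 2*107**2) - 31451) = 48811/(sqrt(145 + 107 + 2*11449) - 31451) = 48811/(sqrt(145 + 107 + 22898) - 31451) = 48811/(sqrt(23150) - 31451) = 48811/(5*sqrt(926) - 31451) = 48811/(-31451 + 5*sqrt(926))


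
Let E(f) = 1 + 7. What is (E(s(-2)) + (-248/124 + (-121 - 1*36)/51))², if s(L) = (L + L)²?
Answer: 22201/2601 ≈ 8.5356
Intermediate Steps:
s(L) = 4*L² (s(L) = (2*L)² = 4*L²)
E(f) = 8
(E(s(-2)) + (-248/124 + (-121 - 1*36)/51))² = (8 + (-248/124 + (-121 - 1*36)/51))² = (8 + (-248*1/124 + (-121 - 36)*(1/51)))² = (8 + (-2 - 157*1/51))² = (8 + (-2 - 157/51))² = (8 - 259/51)² = (149/51)² = 22201/2601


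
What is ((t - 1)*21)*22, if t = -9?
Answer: -4620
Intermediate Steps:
((t - 1)*21)*22 = ((-9 - 1)*21)*22 = -10*21*22 = -210*22 = -4620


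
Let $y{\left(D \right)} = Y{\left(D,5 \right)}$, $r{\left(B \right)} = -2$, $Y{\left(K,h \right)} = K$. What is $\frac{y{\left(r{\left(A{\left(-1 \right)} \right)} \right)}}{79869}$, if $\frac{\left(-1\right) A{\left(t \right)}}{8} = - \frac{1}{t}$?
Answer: $- \frac{2}{79869} \approx -2.5041 \cdot 10^{-5}$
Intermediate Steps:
$A{\left(t \right)} = \frac{8}{t}$ ($A{\left(t \right)} = - 8 \left(- \frac{1}{t}\right) = \frac{8}{t}$)
$y{\left(D \right)} = D$
$\frac{y{\left(r{\left(A{\left(-1 \right)} \right)} \right)}}{79869} = - \frac{2}{79869}$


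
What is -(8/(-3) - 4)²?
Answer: -400/9 ≈ -44.444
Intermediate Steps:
-(8/(-3) - 4)² = -(8*(-⅓) - 4)² = -(-8/3 - 4)² = -(-20/3)² = -1*400/9 = -400/9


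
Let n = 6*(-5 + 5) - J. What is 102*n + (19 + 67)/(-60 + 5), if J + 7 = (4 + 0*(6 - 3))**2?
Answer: -50576/55 ≈ -919.56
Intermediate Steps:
J = 9 (J = -7 + (4 + 0*(6 - 3))**2 = -7 + (4 + 0*3)**2 = -7 + (4 + 0)**2 = -7 + 4**2 = -7 + 16 = 9)
n = -9 (n = 6*(-5 + 5) - 1*9 = 6*0 - 9 = 0 - 9 = -9)
102*n + (19 + 67)/(-60 + 5) = 102*(-9) + (19 + 67)/(-60 + 5) = -918 + 86/(-55) = -918 + 86*(-1/55) = -918 - 86/55 = -50576/55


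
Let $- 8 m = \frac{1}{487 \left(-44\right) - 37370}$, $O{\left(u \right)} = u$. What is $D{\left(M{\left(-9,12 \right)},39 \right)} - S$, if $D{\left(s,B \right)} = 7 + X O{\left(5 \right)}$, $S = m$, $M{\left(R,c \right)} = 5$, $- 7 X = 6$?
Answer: $\frac{8937289}{3292688} \approx 2.7143$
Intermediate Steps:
$X = - \frac{6}{7}$ ($X = \left(- \frac{1}{7}\right) 6 = - \frac{6}{7} \approx -0.85714$)
$m = \frac{1}{470384}$ ($m = - \frac{1}{8 \left(487 \left(-44\right) - 37370\right)} = - \frac{1}{8 \left(-21428 - 37370\right)} = - \frac{1}{8 \left(-58798\right)} = \left(- \frac{1}{8}\right) \left(- \frac{1}{58798}\right) = \frac{1}{470384} \approx 2.1259 \cdot 10^{-6}$)
$S = \frac{1}{470384} \approx 2.1259 \cdot 10^{-6}$
$D{\left(s,B \right)} = \frac{19}{7}$ ($D{\left(s,B \right)} = 7 - \frac{30}{7} = \frac{19}{7}$)
$D{\left(M{\left(-9,12 \right)},39 \right)} - S = \frac{19}{7} - \frac{1}{470384} = \frac{8937289}{3292688}$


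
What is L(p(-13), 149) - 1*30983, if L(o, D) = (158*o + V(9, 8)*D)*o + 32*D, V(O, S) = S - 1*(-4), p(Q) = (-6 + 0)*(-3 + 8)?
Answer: 62345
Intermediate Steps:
p(Q) = -30 (p(Q) = -6*5 = -30)
V(O, S) = 4 + S (V(O, S) = S + 4 = 4 + S)
L(o, D) = 32*D + o*(12*D + 158*o) (L(o, D) = (158*o + (4 + 8)*D)*o + 32*D = (158*o + 12*D)*o + 32*D = (12*D + 158*o)*o + 32*D = o*(12*D + 158*o) + 32*D = 32*D + o*(12*D + 158*o))
L(p(-13), 149) - 1*30983 = (32*149 + 158*(-30)² + 12*149*(-30)) - 1*30983 = (4768 + 158*900 - 53640) - 30983 = (4768 + 142200 - 53640) - 30983 = 93328 - 30983 = 62345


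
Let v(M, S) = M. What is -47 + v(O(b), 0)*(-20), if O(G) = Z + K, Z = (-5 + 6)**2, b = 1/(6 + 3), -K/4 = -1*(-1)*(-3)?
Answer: -307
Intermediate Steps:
K = 12 (K = -4*(-1*(-1))*(-3) = -4*(-3) = 12)
b = 1/9 ≈ 0.11111
Z = 1 (Z = 1**2 = 1)
O(G) = 13 (O(G) = 1 + 12 = 13)
-47 + v(O(b), 0)*(-20) = -47 + 13*(-20) = -47 - 260 = -307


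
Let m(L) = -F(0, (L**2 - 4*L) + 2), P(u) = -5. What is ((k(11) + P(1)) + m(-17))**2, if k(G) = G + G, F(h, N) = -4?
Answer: 441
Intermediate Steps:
k(G) = 2*G
m(L) = 4 (m(L) = -1*(-4) = 4)
((k(11) + P(1)) + m(-17))**2 = ((2*11 - 5) + 4)**2 = ((22 - 5) + 4)**2 = (17 + 4)**2 = 21**2 = 441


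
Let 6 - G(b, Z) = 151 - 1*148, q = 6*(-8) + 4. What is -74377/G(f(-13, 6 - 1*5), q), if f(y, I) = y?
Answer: -74377/3 ≈ -24792.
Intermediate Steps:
q = -44 (q = -48 + 4 = -44)
G(b, Z) = 3 (G(b, Z) = 6 - (151 - 1*148) = 6 - (151 - 148) = 6 - 1*3 = 6 - 3 = 3)
-74377/G(f(-13, 6 - 1*5), q) = -74377/3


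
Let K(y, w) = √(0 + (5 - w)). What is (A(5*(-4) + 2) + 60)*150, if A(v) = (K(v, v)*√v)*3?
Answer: 9000 + 1350*I*√46 ≈ 9000.0 + 9156.1*I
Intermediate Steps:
K(y, w) = √(5 - w)
A(v) = 3*√v*√(5 - v) (A(v) = (√(5 - v)*√v)*3 = (√v*√(5 - v))*3 = 3*√v*√(5 - v))
(A(5*(-4) + 2) + 60)*150 = (3*√(5*(-4) + 2)*√(5 - (5*(-4) + 2)) + 60)*150 = (3*√(-20 + 2)*√(5 - (-20 + 2)) + 60)*150 = (3*√(-18)*√(5 - 1*(-18)) + 60)*150 = (3*(3*I*√2)*√(5 + 18) + 60)*150 = (3*(3*I*√2)*√23 + 60)*150 = (9*I*√46 + 60)*150 = (60 + 9*I*√46)*150 = 9000 + 1350*I*√46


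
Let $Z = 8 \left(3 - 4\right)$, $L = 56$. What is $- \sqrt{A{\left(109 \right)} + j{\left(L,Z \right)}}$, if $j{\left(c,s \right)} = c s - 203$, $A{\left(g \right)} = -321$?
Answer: $- 18 i \sqrt{3} \approx - 31.177 i$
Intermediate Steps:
$Z = -8$ ($Z = 8 \left(-1\right) = -8$)
$j{\left(c,s \right)} = -203 + c s$
$- \sqrt{A{\left(109 \right)} + j{\left(L,Z \right)}} = - \sqrt{-321 + \left(-203 + 56 \left(-8\right)\right)} = - \sqrt{-321 - 651} = - \sqrt{-972} = - 18 i \sqrt{3}$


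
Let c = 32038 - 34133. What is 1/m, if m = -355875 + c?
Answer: -1/357970 ≈ -2.7935e-6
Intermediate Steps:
c = -2095
m = -357970 (m = -355875 - 2095 = -357970)
1/m = 1/(-357970) = -1/357970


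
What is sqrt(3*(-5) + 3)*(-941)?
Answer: -1882*I*sqrt(3) ≈ -3259.7*I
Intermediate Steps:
sqrt(3*(-5) + 3)*(-941) = sqrt(-15 + 3)*(-941) = sqrt(-12)*(-941) = (2*I*sqrt(3))*(-941) = -1882*I*sqrt(3)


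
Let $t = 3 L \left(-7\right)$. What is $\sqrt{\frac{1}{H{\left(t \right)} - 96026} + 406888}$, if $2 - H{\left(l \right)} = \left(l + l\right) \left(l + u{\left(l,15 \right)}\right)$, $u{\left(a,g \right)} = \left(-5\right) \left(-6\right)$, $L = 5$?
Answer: $\frac{103 \sqrt{479161613346}}{111774} \approx 637.88$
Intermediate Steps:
$t = -105$ ($t = 3 \cdot 5 \left(-7\right) = 15 \left(-7\right) = -105$)
$u{\left(a,g \right)} = 30$
$H{\left(l \right)} = 2 - 2 l \left(30 + l\right)$ ($H{\left(l \right)} = 2 - \left(l + l\right) \left(l + 30\right) = 2 - 2 l \left(30 + l\right)$)
$\sqrt{\frac{1}{H{\left(t \right)} - 96026} + 406888} = \sqrt{\frac{1}{\left(2 - -6300 - 2 \left(-105\right)^{2}\right) - 96026} + 406888} = \sqrt{\frac{1}{\left(2 + 6300 - 22050\right) - 96026} + 406888} = \sqrt{\frac{1}{-15748 - 96026} + 406888} = \sqrt{\frac{1}{-111774} + 406888} = \sqrt{- \frac{1}{111774} + 406888} = \sqrt{\frac{45479499311}{111774}} = \frac{103 \sqrt{479161613346}}{111774}$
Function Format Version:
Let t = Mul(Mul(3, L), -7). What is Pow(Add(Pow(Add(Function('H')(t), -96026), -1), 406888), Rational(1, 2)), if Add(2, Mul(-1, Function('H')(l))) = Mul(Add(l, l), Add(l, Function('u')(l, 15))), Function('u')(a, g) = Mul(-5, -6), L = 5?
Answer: Mul(Rational(103, 111774), Pow(479161613346, Rational(1, 2))) ≈ 637.88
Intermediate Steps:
t = -105 (t = Mul(Mul(3, 5), -7) = Mul(15, -7) = -105)
Function('u')(a, g) = 30
Function('H')(l) = Add(2, Mul(-2, l, Add(30, l))) (Function('H')(l) = Add(2, Mul(-1, Mul(Add(l, l), Add(l, 30)))) = Add(2, Mul(-1, Mul(Mul(2, l), Add(30, l)))) = Add(2, Mul(-1, Mul(2, l, Add(30, l)))) = Add(2, Mul(-2, l, Add(30, l))))
Pow(Add(Pow(Add(Function('H')(t), -96026), -1), 406888), Rational(1, 2)) = Pow(Add(Pow(Add(Add(2, Mul(-60, -105), Mul(-2, Pow(-105, 2))), -96026), -1), 406888), Rational(1, 2)) = Pow(Add(Pow(Add(Add(2, 6300, Mul(-2, 11025)), -96026), -1), 406888), Rational(1, 2)) = Pow(Add(Pow(Add(Add(2, 6300, -22050), -96026), -1), 406888), Rational(1, 2)) = Pow(Add(Pow(Add(-15748, -96026), -1), 406888), Rational(1, 2)) = Pow(Add(Pow(-111774, -1), 406888), Rational(1, 2)) = Pow(Add(Rational(-1, 111774), 406888), Rational(1, 2)) = Pow(Rational(45479499311, 111774), Rational(1, 2)) = Mul(Rational(103, 111774), Pow(479161613346, Rational(1, 2)))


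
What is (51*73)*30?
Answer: 111690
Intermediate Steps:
(51*73)*30 = 3723*30 = 111690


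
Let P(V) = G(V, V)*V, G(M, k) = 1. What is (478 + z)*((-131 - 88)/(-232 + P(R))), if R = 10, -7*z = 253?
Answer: 225789/518 ≈ 435.89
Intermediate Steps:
z = -253/7 (z = -⅐*253 = -253/7 ≈ -36.143)
P(V) = V (P(V) = 1*V = V)
(478 + z)*((-131 - 88)/(-232 + P(R))) = (478 - 253/7)*((-131 - 88)/(-232 + 10)) = 3093*(-219/(-222))/7 = 3093*(-219*(-1/222))/7 = (3093/7)*(73/74) = 225789/518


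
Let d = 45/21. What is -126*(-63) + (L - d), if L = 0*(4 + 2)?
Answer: 55551/7 ≈ 7935.9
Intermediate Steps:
d = 15/7 (d = 45*(1/21) = 15/7 ≈ 2.1429)
L = 0 (L = 0*6 = 0)
-126*(-63) + (L - d) = -126*(-63) + (0 - 1*15/7) = 7938 + (0 - 15/7) = 7938 - 15/7 = 55551/7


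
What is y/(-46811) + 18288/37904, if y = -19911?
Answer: 100674132/110895259 ≈ 0.90783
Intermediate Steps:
y/(-46811) + 18288/37904 = -19911/(-46811) + 18288/37904 = -19911*(-1/46811) + 18288*(1/37904) = 19911/46811 + 1143/2369 = 100674132/110895259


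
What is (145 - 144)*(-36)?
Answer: -36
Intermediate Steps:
(145 - 144)*(-36) = 1*(-36) = -36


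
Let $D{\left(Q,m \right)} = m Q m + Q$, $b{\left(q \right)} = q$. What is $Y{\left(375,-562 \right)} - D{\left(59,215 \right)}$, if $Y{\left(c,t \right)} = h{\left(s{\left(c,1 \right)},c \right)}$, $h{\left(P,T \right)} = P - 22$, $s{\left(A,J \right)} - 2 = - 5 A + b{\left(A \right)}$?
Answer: $-2728854$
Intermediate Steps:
$s{\left(A,J \right)} = 2 - 4 A$ ($s{\left(A,J \right)} = 2 + \left(- 5 A + A\right) = 2 - 4 A$)
$h{\left(P,T \right)} = -22 + P$
$Y{\left(c,t \right)} = -20 - 4 c$ ($Y{\left(c,t \right)} = -22 - \left(-2 + 4 c\right) = -20 - 4 c$)
$D{\left(Q,m \right)} = Q + Q m^{2}$ ($D{\left(Q,m \right)} = Q m m + Q = Q m^{2} + Q = Q + Q m^{2}$)
$Y{\left(375,-562 \right)} - D{\left(59,215 \right)} = \left(-20 - 1500\right) - 59 \left(1 + 215^{2}\right) = \left(-20 - 1500\right) - 59 \left(1 + 46225\right) = -1520 - 59 \cdot 46226 = -1520 - 2727334 = -2728854$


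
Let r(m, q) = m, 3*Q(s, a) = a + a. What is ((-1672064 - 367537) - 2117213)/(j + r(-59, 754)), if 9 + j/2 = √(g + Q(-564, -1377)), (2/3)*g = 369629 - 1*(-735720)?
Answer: 4156814/(77 - √6628422) ≈ -1664.3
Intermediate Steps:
g = 3316047/2 (g = 3*(369629 - 1*(-735720))/2 = 3*(369629 + 735720)/2 = (3/2)*1105349 = 3316047/2 ≈ 1.6580e+6)
Q(s, a) = 2*a/3 (Q(s, a) = (a + a)/3 = (2*a)/3 = 2*a/3)
j = -18 + √6628422 (j = -18 + 2*√(3316047/2 + (⅔)*(-1377)) = -18 + 2*√(3316047/2 - 918) = -18 + 2*√(3314211/2) = -18 + 2*(√6628422/2) = -18 + √6628422 ≈ 2556.6)
((-1672064 - 367537) - 2117213)/(j + r(-59, 754)) = ((-1672064 - 367537) - 2117213)/((-18 + √6628422) - 59) = (-2039601 - 2117213)/(-77 + √6628422) = -4156814/(-77 + √6628422)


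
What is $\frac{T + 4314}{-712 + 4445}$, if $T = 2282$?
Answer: $\frac{6596}{3733} \approx 1.7669$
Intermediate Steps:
$\frac{T + 4314}{-712 + 4445} = \frac{2282 + 4314}{-712 + 4445} = \frac{6596}{3733}$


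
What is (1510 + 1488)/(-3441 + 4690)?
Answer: 2998/1249 ≈ 2.4003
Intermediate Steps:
(1510 + 1488)/(-3441 + 4690) = 2998/1249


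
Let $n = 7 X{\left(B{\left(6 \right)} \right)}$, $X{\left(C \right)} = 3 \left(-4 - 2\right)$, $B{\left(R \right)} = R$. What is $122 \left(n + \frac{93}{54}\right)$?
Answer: $- \frac{136457}{9} \approx -15162.0$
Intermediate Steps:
$X{\left(C \right)} = -18$ ($X{\left(C \right)} = 3 \left(-6\right) = -18$)
$n = -126$ ($n = 7 \left(-18\right) = -126$)
$122 \left(n + \frac{93}{54}\right) = 122 \left(-126 + \frac{93}{54}\right) = 122 \left(-126 + 93 \cdot \frac{1}{54}\right) = 122 \left(-126 + \frac{31}{18}\right) = 122 \left(- \frac{2237}{18}\right) = - \frac{136457}{9}$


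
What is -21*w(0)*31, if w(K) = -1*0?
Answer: 0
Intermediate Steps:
w(K) = 0
-21*w(0)*31 = -21*0*31 = 0*31 = 0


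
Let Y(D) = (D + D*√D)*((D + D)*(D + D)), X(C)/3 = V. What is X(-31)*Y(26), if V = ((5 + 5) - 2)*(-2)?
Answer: -3374592 - 3374592*√26 ≈ -2.0582e+7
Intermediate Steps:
V = -16 (V = (10 - 2)*(-2) = 8*(-2) = -16)
X(C) = -48 (X(C) = 3*(-16) = -48)
Y(D) = 4*D²*(D + D^(3/2)) (Y(D) = (D + D^(3/2))*((2*D)*(2*D)) = (D + D^(3/2))*(4*D²) = 4*D²*(D + D^(3/2)))
X(-31)*Y(26) = -48*(4*26³ + 4*26^(7/2)) = -48*(4*17576 + 4*(17576*√26)) = -48*(70304 + 70304*√26) = -3374592 - 3374592*√26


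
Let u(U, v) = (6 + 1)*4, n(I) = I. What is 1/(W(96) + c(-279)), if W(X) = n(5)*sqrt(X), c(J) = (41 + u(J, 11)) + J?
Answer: -7/1390 - sqrt(6)/2085 ≈ -0.0062108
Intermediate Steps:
u(U, v) = 28 (u(U, v) = 7*4 = 28)
c(J) = 69 + J (c(J) = (41 + 28) + J = 69 + J)
W(X) = 5*sqrt(X)
1/(W(96) + c(-279)) = 1/(5*sqrt(96) + (69 - 279)) = 1/(5*(4*sqrt(6)) - 210) = 1/(20*sqrt(6) - 210) = 1/(-210 + 20*sqrt(6))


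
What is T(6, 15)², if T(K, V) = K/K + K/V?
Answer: 49/25 ≈ 1.9600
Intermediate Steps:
T(K, V) = 1 + K/V
T(6, 15)² = ((6 + 15)/15)² = ((1/15)*21)² = (7/5)² = 49/25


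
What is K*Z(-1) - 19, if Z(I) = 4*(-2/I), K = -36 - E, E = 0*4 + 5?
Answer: -347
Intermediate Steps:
E = 5 (E = 0 + 5 = 5)
K = -41 (K = -36 - 1*5 = -36 - 5 = -41)
Z(I) = -8/I
K*Z(-1) - 19 = -(-328)/(-1) - 19 = -(-328)*(-1) - 19 = -41*8 - 19 = -328 - 19 = -347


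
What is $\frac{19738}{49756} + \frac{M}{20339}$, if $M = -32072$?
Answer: $- \frac{597161625}{505993642} \approx -1.1802$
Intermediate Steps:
$\frac{19738}{49756} + \frac{M}{20339} = \frac{19738}{49756} - \frac{32072}{20339} = 19738 \cdot \frac{1}{49756} - \frac{32072}{20339} = \frac{9869}{24878} - \frac{32072}{20339} = - \frac{597161625}{505993642}$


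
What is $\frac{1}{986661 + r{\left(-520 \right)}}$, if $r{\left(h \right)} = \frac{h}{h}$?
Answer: $\frac{1}{986662} \approx 1.0135 \cdot 10^{-6}$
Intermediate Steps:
$r{\left(h \right)} = 1$
$\frac{1}{986661 + r{\left(-520 \right)}} = \frac{1}{986661 + 1} = \frac{1}{986662}$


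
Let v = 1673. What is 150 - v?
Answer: -1523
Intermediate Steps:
150 - v = 150 - 1*1673 = 150 - 1673 = -1523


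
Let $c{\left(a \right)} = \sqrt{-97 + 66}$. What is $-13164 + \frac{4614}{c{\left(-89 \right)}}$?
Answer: $-13164 - \frac{4614 i \sqrt{31}}{31} \approx -13164.0 - 828.7 i$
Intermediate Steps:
$c{\left(a \right)} = i \sqrt{31}$ ($c{\left(a \right)} = \sqrt{-31} = i \sqrt{31}$)
$-13164 + \frac{4614}{c{\left(-89 \right)}} = -13164 + \frac{4614}{i \sqrt{31}} = -13164 + 4614 \left(- \frac{i \sqrt{31}}{31}\right) = -13164 - \frac{4614 i \sqrt{31}}{31}$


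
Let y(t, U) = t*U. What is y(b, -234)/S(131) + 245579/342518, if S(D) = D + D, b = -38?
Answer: 1555005877/44869858 ≈ 34.656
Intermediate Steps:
y(t, U) = U*t
S(D) = 2*D
y(b, -234)/S(131) + 245579/342518 = (-234*(-38))/((2*131)) + 245579/342518 = 8892/262 + 245579*(1/342518) = 8892*(1/262) + 245579/342518 = 4446/131 + 245579/342518 = 1555005877/44869858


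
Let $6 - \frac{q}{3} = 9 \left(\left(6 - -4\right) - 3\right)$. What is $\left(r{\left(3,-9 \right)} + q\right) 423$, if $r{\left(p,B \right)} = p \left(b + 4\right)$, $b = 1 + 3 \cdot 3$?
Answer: $-54567$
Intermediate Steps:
$b = 10$ ($b = 1 + 9 = 10$)
$r{\left(p,B \right)} = 14 p$ ($r{\left(p,B \right)} = p \left(10 + 4\right) = p 14 = 14 p$)
$q = -171$ ($q = 18 - 3 \cdot 9 \left(\left(6 - -4\right) - 3\right) = 18 - 3 \cdot 9 \left(\left(6 + 4\right) - 3\right) = 18 - 3 \cdot 9 \left(10 - 3\right) = 18 - 3 \cdot 9 \cdot 7 = 18 - 189 = -171$)
$\left(r{\left(3,-9 \right)} + q\right) 423 = \left(14 \cdot 3 - 171\right) 423 = \left(42 - 171\right) 423 = \left(-129\right) 423 = -54567$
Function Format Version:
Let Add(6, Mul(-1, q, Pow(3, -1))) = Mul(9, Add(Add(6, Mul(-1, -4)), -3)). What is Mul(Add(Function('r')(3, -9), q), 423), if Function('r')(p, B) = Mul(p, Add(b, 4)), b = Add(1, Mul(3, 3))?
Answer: -54567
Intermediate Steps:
b = 10 (b = Add(1, 9) = 10)
Function('r')(p, B) = Mul(14, p) (Function('r')(p, B) = Mul(p, Add(10, 4)) = Mul(p, 14) = Mul(14, p))
q = -171 (q = Add(18, Mul(-3, Mul(9, Add(Add(6, Mul(-1, -4)), -3)))) = Add(18, Mul(-3, Mul(9, Add(Add(6, 4), -3)))) = Add(18, Mul(-3, Mul(9, Add(10, -3)))) = Add(18, Mul(-3, Mul(9, 7))) = Add(18, Mul(-3, 63)) = Add(18, -189) = -171)
Mul(Add(Function('r')(3, -9), q), 423) = Mul(Add(Mul(14, 3), -171), 423) = Mul(Add(42, -171), 423) = Mul(-129, 423) = -54567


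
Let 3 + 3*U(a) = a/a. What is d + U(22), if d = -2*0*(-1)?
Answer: -⅔ ≈ -0.66667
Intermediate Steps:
U(a) = -⅔ (U(a) = -1 + (a/a)/3 = -1 + (⅓)*1 = -1 + ⅓ = -⅔)
d = 0 (d = 0*(-1) = 0)
d + U(22) = 0 - ⅔ = -⅔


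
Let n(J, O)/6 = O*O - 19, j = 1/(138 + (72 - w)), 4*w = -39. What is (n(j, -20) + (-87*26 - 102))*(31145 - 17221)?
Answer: -1086072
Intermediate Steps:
w = -39/4 (w = (¼)*(-39) = -39/4 ≈ -9.7500)
j = 4/879 (j = 1/(138 + (72 - 1*(-39/4))) = 1/(138 + (72 + 39/4)) = 1/(138 + 327/4) = 1/(879/4) = 4/879 ≈ 0.0045506)
n(J, O) = -114 + 6*O² (n(J, O) = 6*(O*O - 19) = 6*(O² - 19) = 6*(-19 + O²) = -114 + 6*O²)
(n(j, -20) + (-87*26 - 102))*(31145 - 17221) = ((-114 + 6*(-20)²) + (-87*26 - 102))*(31145 - 17221) = ((-114 + 6*400) + (-2262 - 102))*13924 = ((-114 + 2400) - 2364)*13924 = (2286 - 2364)*13924 = -78*13924 = -1086072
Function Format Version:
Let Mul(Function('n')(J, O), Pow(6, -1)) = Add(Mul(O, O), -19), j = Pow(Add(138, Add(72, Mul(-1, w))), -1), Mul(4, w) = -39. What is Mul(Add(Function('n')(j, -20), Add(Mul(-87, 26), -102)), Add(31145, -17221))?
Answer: -1086072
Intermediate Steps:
w = Rational(-39, 4) (w = Mul(Rational(1, 4), -39) = Rational(-39, 4) ≈ -9.7500)
j = Rational(4, 879) (j = Pow(Add(138, Add(72, Mul(-1, Rational(-39, 4)))), -1) = Pow(Add(138, Add(72, Rational(39, 4))), -1) = Pow(Add(138, Rational(327, 4)), -1) = Pow(Rational(879, 4), -1) = Rational(4, 879) ≈ 0.0045506)
Function('n')(J, O) = Add(-114, Mul(6, Pow(O, 2))) (Function('n')(J, O) = Mul(6, Add(Mul(O, O), -19)) = Mul(6, Add(Pow(O, 2), -19)) = Mul(6, Add(-19, Pow(O, 2))) = Add(-114, Mul(6, Pow(O, 2))))
Mul(Add(Function('n')(j, -20), Add(Mul(-87, 26), -102)), Add(31145, -17221)) = Mul(Add(Add(-114, Mul(6, Pow(-20, 2))), Add(Mul(-87, 26), -102)), Add(31145, -17221)) = Mul(Add(Add(-114, Mul(6, 400)), Add(-2262, -102)), 13924) = Mul(Add(Add(-114, 2400), -2364), 13924) = Mul(Add(2286, -2364), 13924) = Mul(-78, 13924) = -1086072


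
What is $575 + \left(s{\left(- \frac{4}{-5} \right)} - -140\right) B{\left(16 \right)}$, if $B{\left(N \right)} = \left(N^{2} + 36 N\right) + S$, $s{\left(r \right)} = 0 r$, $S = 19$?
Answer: $119715$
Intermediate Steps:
$s{\left(r \right)} = 0$
$B{\left(N \right)} = 19 + N^{2} + 36 N$ ($B{\left(N \right)} = \left(N^{2} + 36 N\right) + 19 = 19 + N^{2} + 36 N$)
$575 + \left(s{\left(- \frac{4}{-5} \right)} - -140\right) B{\left(16 \right)} = 575 + \left(0 - -140\right) \left(19 + 16^{2} + 36 \cdot 16\right) = 575 + \left(0 + 140\right) \left(19 + 256 + 576\right) = 575 + 140 \cdot 851 = 575 + 119140 = 119715$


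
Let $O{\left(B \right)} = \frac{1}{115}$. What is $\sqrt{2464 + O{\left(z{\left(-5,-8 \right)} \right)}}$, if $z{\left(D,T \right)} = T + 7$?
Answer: $\frac{\sqrt{32586515}}{115} \approx 49.639$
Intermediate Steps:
$z{\left(D,T \right)} = 7 + T$
$O{\left(B \right)} = \frac{1}{115}$
$\sqrt{2464 + O{\left(z{\left(-5,-8 \right)} \right)}} = \sqrt{2464 + \frac{1}{115}} = \sqrt{\frac{283361}{115}} = \frac{\sqrt{32586515}}{115}$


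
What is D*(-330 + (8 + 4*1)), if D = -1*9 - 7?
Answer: 5088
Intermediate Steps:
D = -16 (D = -9 - 7 = -16)
D*(-330 + (8 + 4*1)) = -16*(-330 + (8 + 4*1)) = -16*(-330 + (8 + 4)) = -16*(-330 + 12) = -16*(-318) = 5088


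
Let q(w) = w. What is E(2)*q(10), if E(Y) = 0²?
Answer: 0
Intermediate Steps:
E(Y) = 0
E(2)*q(10) = 0*10 = 0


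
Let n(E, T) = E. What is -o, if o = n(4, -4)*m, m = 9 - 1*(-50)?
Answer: -236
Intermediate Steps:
m = 59 (m = 9 + 50 = 59)
o = 236 (o = 4*59 = 236)
-o = -1*236 = -236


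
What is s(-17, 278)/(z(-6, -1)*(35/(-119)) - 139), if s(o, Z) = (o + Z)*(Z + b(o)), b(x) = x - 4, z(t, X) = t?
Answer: -1140309/2333 ≈ -488.77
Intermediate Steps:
b(x) = -4 + x
s(o, Z) = (Z + o)*(-4 + Z + o) (s(o, Z) = (o + Z)*(Z + (-4 + o)) = (Z + o)*(-4 + Z + o))
s(-17, 278)/(z(-6, -1)*(35/(-119)) - 139) = (278**2 + 278*(-17) + 278*(-4 - 17) - 17*(-4 - 17))/(-210/(-119) - 139) = (77284 - 4726 + 278*(-21) - 17*(-21))/(-210*(-1)/119 - 139) = (77284 - 4726 - 5838 + 357)/(-6*(-5/17) - 139) = 67077/(30/17 - 139) = 67077/(-2333/17) = 67077*(-17/2333) = -1140309/2333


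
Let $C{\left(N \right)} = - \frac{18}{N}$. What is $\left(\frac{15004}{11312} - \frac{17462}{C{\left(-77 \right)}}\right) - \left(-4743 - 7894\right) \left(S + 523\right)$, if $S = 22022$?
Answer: $\frac{7249403257703}{25452} \approx 2.8483 \cdot 10^{8}$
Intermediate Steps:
$\left(\frac{15004}{11312} - \frac{17462}{C{\left(-77 \right)}}\right) - \left(-4743 - 7894\right) \left(S + 523\right) = \left(\frac{15004}{11312} - \frac{17462}{\left(-18\right) \frac{1}{-77}}\right) - \left(-4743 - 7894\right) \left(22022 + 523\right) = \left(15004 \cdot \frac{1}{11312} - \frac{17462}{\left(-18\right) \left(- \frac{1}{77}\right)}\right) - \left(-12637\right) 22545 = \left(\frac{3751}{2828} - \frac{17462}{\frac{18}{77}}\right) - -284901165 = \left(\frac{3751}{2828} - \frac{672287}{9}\right) + 284901165 = - \frac{1901193877}{25452} + 284901165 = \frac{7249403257703}{25452}$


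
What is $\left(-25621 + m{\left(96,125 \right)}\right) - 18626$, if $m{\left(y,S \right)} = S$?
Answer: $-44122$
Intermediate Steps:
$\left(-25621 + m{\left(96,125 \right)}\right) - 18626 = \left(-25621 + 125\right) - 18626 = -25496 - 18626 = -44122$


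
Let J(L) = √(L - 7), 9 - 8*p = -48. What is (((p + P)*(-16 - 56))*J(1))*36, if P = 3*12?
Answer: -111780*I*√6 ≈ -2.738e+5*I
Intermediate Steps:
p = 57/8 (p = 9/8 - ⅛*(-48) = 9/8 + 6 = 57/8 ≈ 7.1250)
P = 36
J(L) = √(-7 + L)
(((p + P)*(-16 - 56))*J(1))*36 = (((57/8 + 36)*(-16 - 56))*√(-7 + 1))*36 = (((345/8)*(-72))*√(-6))*36 = -3105*I*√6*36 = -111780*I*√6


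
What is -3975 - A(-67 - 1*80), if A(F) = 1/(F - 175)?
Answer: -1279949/322 ≈ -3975.0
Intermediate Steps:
A(F) = 1/(-175 + F)
-3975 - A(-67 - 1*80) = -3975 - 1/(-175 + (-67 - 1*80)) = -3975 - 1/(-175 + (-67 - 80)) = -3975 - 1/(-175 - 147) = -3975 - 1/(-322) = -3975 - 1*(-1/322) = -3975 + 1/322 = -1279949/322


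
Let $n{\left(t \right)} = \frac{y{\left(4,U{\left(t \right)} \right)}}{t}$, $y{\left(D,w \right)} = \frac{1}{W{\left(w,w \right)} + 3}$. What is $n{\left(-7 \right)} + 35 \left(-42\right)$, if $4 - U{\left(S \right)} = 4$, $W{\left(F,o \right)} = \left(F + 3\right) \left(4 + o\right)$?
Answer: $- \frac{154351}{105} \approx -1470.0$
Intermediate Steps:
$W{\left(F,o \right)} = \left(3 + F\right) \left(4 + o\right)$
$U{\left(S \right)} = 0$ ($U{\left(S \right)} = 4 - 4 = 0$)
$y{\left(D,w \right)} = \frac{1}{15 + w^{2} + 7 w}$ ($y{\left(D,w \right)} = \frac{1}{\left(12 + 3 w + 4 w + w w\right) + 3} = \frac{1}{\left(12 + 3 w + 4 w + w^{2}\right) + 3} = \frac{1}{\left(12 + w^{2} + 7 w\right) + 3} = \frac{1}{15 + w^{2} + 7 w}$)
$n{\left(t \right)} = \frac{1}{15 t}$ ($n{\left(t \right)} = \frac{1}{\left(15 + 0^{2} + 7 \cdot 0\right) t} = \frac{1}{\left(15 + 0 + 0\right) t} = \frac{1}{15 t}$)
$n{\left(-7 \right)} + 35 \left(-42\right) = \frac{1}{15 \left(-7\right)} + 35 \left(-42\right) = \frac{1}{15} \left(- \frac{1}{7}\right) - 1470 = - \frac{1}{105} - 1470 = - \frac{154351}{105}$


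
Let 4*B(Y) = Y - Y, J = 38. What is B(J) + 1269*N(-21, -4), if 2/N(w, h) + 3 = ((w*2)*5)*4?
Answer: -846/281 ≈ -3.0107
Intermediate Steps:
B(Y) = 0 (B(Y) = (Y - Y)/4 = (¼)*0 = 0)
N(w, h) = 2/(-3 + 40*w) (N(w, h) = 2/(-3 + ((w*2)*5)*4) = 2/(-3 + ((2*w)*5)*4) = 2/(-3 + (10*w)*4) = 2/(-3 + 40*w))
B(J) + 1269*N(-21, -4) = 0 + 1269*(2/(-3 + 40*(-21))) = 0 + 1269*(2/(-3 - 840)) = 0 + 1269*(2/(-843)) = 0 + 1269*(2*(-1/843)) = 0 + 1269*(-2/843) = 0 - 846/281 = -846/281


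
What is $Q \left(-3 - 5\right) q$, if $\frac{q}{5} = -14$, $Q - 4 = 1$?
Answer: $2800$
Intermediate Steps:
$Q = 5$ ($Q = 4 + 1 = 5$)
$q = -70$ ($q = 5 \left(-14\right) = -70$)
$Q \left(-3 - 5\right) q = 5 \left(-3 - 5\right) \left(-70\right) = 5 \left(-8\right) \left(-70\right) = \left(-40\right) \left(-70\right) = 2800$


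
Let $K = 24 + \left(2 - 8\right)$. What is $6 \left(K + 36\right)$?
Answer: $324$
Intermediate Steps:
$K = 18$ ($K = 24 - 6 = 18$)
$6 \left(K + 36\right) = 6 \left(18 + 36\right) = 6 \cdot 54 = 324$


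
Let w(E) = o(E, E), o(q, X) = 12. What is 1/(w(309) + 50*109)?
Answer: 1/5462 ≈ 0.00018308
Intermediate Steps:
w(E) = 12
1/(w(309) + 50*109) = 1/(12 + 50*109) = 1/(12 + 5450) = 1/5462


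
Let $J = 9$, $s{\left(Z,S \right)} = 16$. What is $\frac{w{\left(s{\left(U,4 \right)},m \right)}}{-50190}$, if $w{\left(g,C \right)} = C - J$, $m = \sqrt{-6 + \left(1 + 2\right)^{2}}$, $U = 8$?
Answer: $\frac{3}{16730} - \frac{\sqrt{3}}{50190} \approx 0.00014481$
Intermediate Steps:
$m = \sqrt{3}$ ($m = \sqrt{-6 + 3^{2}} = \sqrt{-6 + 9} = \sqrt{3} \approx 1.732$)
$w{\left(g,C \right)} = -9 + C$ ($w{\left(g,C \right)} = C - 9 = -9 + C$)
$\frac{w{\left(s{\left(U,4 \right)},m \right)}}{-50190} = \frac{-9 + \sqrt{3}}{-50190} = \left(-9 + \sqrt{3}\right) \left(- \frac{1}{50190}\right) = \frac{3}{16730} - \frac{\sqrt{3}}{50190}$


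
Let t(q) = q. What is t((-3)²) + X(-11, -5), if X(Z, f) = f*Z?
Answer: 64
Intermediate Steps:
X(Z, f) = Z*f
t((-3)²) + X(-11, -5) = (-3)² - 11*(-5) = 9 + 55 = 64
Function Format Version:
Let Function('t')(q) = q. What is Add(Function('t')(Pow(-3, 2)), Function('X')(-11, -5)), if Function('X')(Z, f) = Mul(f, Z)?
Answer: 64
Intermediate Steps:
Function('X')(Z, f) = Mul(Z, f)
Add(Function('t')(Pow(-3, 2)), Function('X')(-11, -5)) = Add(Pow(-3, 2), Mul(-11, -5)) = Add(9, 55) = 64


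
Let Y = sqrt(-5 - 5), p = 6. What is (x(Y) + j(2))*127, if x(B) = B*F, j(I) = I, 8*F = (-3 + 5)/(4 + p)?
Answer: 254 + 127*I*sqrt(10)/40 ≈ 254.0 + 10.04*I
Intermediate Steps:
F = 1/40 (F = ((-3 + 5)/(4 + 6))/8 = (2/10)/8 = (2*(1/10))/8 = (1/8)*(1/5) = 1/40 ≈ 0.025000)
Y = I*sqrt(10) (Y = sqrt(-10) = I*sqrt(10) ≈ 3.1623*I)
x(B) = B/40 (x(B) = B*(1/40) = B/40)
(x(Y) + j(2))*127 = ((I*sqrt(10))/40 + 2)*127 = (I*sqrt(10)/40 + 2)*127 = (2 + I*sqrt(10)/40)*127 = 254 + 127*I*sqrt(10)/40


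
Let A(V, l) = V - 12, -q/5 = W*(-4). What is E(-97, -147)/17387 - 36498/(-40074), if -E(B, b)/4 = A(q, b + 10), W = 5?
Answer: 103414113/116127773 ≈ 0.89052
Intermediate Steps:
q = 100 (q = -25*(-4) = -5*(-20) = 100)
A(V, l) = -12 + V
E(B, b) = -352 (E(B, b) = -4*(-12 + 100) = -4*88 = -352)
E(-97, -147)/17387 - 36498/(-40074) = -352/17387 - 36498/(-40074) = -352*1/17387 - 36498*(-1/40074) = -352/17387 + 6083/6679 = 103414113/116127773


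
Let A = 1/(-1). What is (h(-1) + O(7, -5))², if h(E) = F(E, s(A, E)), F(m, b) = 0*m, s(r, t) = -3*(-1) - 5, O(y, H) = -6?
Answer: 36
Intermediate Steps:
A = -1
s(r, t) = -2 (s(r, t) = 3 - 5 = -2)
F(m, b) = 0
h(E) = 0
(h(-1) + O(7, -5))² = (0 - 6)² = (-6)² = 36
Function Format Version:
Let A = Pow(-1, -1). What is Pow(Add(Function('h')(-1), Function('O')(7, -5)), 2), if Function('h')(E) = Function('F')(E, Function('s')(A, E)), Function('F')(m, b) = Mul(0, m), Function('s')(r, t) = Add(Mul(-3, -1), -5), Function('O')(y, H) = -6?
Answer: 36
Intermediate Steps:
A = -1
Function('s')(r, t) = -2 (Function('s')(r, t) = Add(3, -5) = -2)
Function('F')(m, b) = 0
Function('h')(E) = 0
Pow(Add(Function('h')(-1), Function('O')(7, -5)), 2) = Pow(Add(0, -6), 2) = Pow(-6, 2) = 36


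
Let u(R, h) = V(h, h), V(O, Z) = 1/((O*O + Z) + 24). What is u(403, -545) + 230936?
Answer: 68473447745/296504 ≈ 2.3094e+5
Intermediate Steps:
V(O, Z) = 1/(24 + Z + O**2) (V(O, Z) = 1/((O**2 + Z) + 24) = 1/((Z + O**2) + 24) = 1/(24 + Z + O**2))
u(R, h) = 1/(24 + h + h**2)
u(403, -545) + 230936 = 1/(24 - 545 + (-545)**2) + 230936 = 1/(24 - 545 + 297025) + 230936 = 1/296504 + 230936 = 68473447745/296504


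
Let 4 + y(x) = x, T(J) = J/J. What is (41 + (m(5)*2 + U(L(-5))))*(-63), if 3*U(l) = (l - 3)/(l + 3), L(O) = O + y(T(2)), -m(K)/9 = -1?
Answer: -18816/5 ≈ -3763.2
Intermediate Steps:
m(K) = 9 (m(K) = -9*(-1) = 9)
T(J) = 1
y(x) = -4 + x
L(O) = -3 + O (L(O) = O + (-4 + 1) = O - 3 = -3 + O)
U(l) = (-3 + l)/(3*(3 + l)) (U(l) = ((l - 3)/(l + 3))/3 = ((-3 + l)/(3 + l))/3 = (-3 + l)/(3*(3 + l)))
(41 + (m(5)*2 + U(L(-5))))*(-63) = (41 + (9*2 + (-3 + (-3 - 5))/(3*(3 + (-3 - 5)))))*(-63) = (41 + (18 + (-3 - 8)/(3*(3 - 8))))*(-63) = (41 + (18 + (⅓)*(-11)/(-5)))*(-63) = (41 + (18 + (⅓)*(-⅕)*(-11)))*(-63) = (41 + (18 + 11/15))*(-63) = (41 + 281/15)*(-63) = (896/15)*(-63) = -18816/5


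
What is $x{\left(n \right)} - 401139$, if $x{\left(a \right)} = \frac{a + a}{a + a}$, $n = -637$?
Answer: $-401138$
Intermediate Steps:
$x{\left(a \right)} = 1$ ($x{\left(a \right)} = \frac{2 a}{2 a} = 2 a \frac{1}{2 a} = 1$)
$x{\left(n \right)} - 401139 = 1 - 401139 = -401138$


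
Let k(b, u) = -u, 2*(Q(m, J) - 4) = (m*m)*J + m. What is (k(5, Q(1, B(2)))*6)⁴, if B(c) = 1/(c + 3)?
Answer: 362673936/625 ≈ 5.8028e+5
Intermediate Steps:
B(c) = 1/(3 + c)
Q(m, J) = 4 + m/2 + J*m²/2 (Q(m, J) = 4 + ((m*m)*J + m)/2 = 4 + (m²*J + m)/2 = 4 + (J*m² + m)/2 = 4 + (m + J*m²)/2 = 4 + (m/2 + J*m²/2) = 4 + m/2 + J*m²/2)
(k(5, Q(1, B(2)))*6)⁴ = (-(4 + (½)*1 + (½)*1²/(3 + 2))*6)⁴ = (-(4 + ½ + (½)*1/5)*6)⁴ = (-(4 + ½ + (½)*(⅕)*1)*6)⁴ = (-(4 + ½ + ⅒)*6)⁴ = (-1*23/5*6)⁴ = (-23/5*6)⁴ = (-138/5)⁴ = 362673936/625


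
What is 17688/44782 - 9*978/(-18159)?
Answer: 119227926/135532723 ≈ 0.87970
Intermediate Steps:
17688/44782 - 9*978/(-18159) = 17688*(1/44782) - 8802*(-1/18159) = 8844/22391 + 2934/6053 = 119227926/135532723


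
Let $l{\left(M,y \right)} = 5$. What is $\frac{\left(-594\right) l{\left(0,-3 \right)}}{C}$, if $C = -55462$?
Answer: $\frac{135}{2521} \approx 0.05355$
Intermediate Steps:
$\frac{\left(-594\right) l{\left(0,-3 \right)}}{C} = \frac{\left(-594\right) 5}{-55462} = \left(-2970\right) \left(- \frac{1}{55462}\right) = \frac{135}{2521}$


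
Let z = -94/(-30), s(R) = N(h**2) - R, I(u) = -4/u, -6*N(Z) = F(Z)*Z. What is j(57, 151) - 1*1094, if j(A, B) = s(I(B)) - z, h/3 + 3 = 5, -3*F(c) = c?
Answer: -2321867/2265 ≈ -1025.1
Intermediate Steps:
F(c) = -c/3
h = 6 (h = -9 + 3*5 = -9 + 15 = 6)
N(Z) = Z**2/18 (N(Z) = -(-Z/3)*Z/6 = -(-1)*Z**2/18 = Z**2/18)
s(R) = 72 - R (s(R) = (6**2)**2/18 - R = (1/18)*36**2 - R = (1/18)*1296 - R = 72 - R)
z = 47/15 (z = -94*(-1/30) = 47/15 ≈ 3.1333)
j(A, B) = 1033/15 + 4/B (j(A, B) = (72 - (-4)/B) - 1*47/15 = (72 + 4/B) - 47/15 = 1033/15 + 4/B)
j(57, 151) - 1*1094 = (1033/15 + 4/151) - 1*1094 = (1033/15 + 4*(1/151)) - 1094 = (1033/15 + 4/151) - 1094 = 156043/2265 - 1094 = -2321867/2265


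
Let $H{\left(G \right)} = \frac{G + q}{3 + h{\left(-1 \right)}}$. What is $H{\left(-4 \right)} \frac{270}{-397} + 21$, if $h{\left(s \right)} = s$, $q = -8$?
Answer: $\frac{9957}{397} \approx 25.081$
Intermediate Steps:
$H{\left(G \right)} = -4 + \frac{G}{2}$ ($H{\left(G \right)} = \frac{G - 8}{3 - 1} = \frac{-8 + G}{2} = \left(-8 + G\right) \frac{1}{2} = -4 + \frac{G}{2}$)
$H{\left(-4 \right)} \frac{270}{-397} + 21 = \left(-4 + \frac{1}{2} \left(-4\right)\right) \frac{270}{-397} + 21 = \left(-4 - 2\right) 270 \left(- \frac{1}{397}\right) + 21 = \left(-6\right) \left(- \frac{270}{397}\right) + 21 = \frac{1620}{397} + 21 = \frac{9957}{397}$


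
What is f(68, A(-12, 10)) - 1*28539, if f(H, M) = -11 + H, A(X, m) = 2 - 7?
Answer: -28482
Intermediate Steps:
A(X, m) = -5
f(68, A(-12, 10)) - 1*28539 = (-11 + 68) - 1*28539 = 57 - 28539 = -28482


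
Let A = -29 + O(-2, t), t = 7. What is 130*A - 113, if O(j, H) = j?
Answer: -4143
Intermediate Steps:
A = -31 (A = -29 - 2 = -31)
130*A - 113 = 130*(-31) - 113 = -4030 - 113 = -4143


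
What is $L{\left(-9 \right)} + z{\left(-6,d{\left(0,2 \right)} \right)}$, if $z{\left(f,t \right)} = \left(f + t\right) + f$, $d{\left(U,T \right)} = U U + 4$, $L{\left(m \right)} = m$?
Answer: $-17$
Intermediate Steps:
$d{\left(U,T \right)} = 4 + U^{2}$ ($d{\left(U,T \right)} = U^{2} + 4 = 4 + U^{2}$)
$z{\left(f,t \right)} = t + 2 f$
$L{\left(-9 \right)} + z{\left(-6,d{\left(0,2 \right)} \right)} = -9 + \left(\left(4 + 0^{2}\right) + 2 \left(-6\right)\right) = -9 + \left(\left(4 + 0\right) - 12\right) = -9 + \left(4 - 12\right) = -9 - 8 = -17$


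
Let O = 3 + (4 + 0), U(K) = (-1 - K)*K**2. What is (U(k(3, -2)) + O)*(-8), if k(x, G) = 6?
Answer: 1960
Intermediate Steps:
U(K) = K**2*(-1 - K)
O = 7 (O = 3 + 4 = 7)
(U(k(3, -2)) + O)*(-8) = (6**2*(-1 - 1*6) + 7)*(-8) = (36*(-1 - 6) + 7)*(-8) = (36*(-7) + 7)*(-8) = (-252 + 7)*(-8) = -245*(-8) = 1960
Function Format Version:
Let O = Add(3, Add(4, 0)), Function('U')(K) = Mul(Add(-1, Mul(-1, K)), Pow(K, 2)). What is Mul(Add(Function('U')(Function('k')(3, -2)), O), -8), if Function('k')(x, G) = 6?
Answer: 1960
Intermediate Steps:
Function('U')(K) = Mul(Pow(K, 2), Add(-1, Mul(-1, K)))
O = 7 (O = Add(3, 4) = 7)
Mul(Add(Function('U')(Function('k')(3, -2)), O), -8) = Mul(Add(Mul(Pow(6, 2), Add(-1, Mul(-1, 6))), 7), -8) = Mul(Add(Mul(36, Add(-1, -6)), 7), -8) = Mul(Add(Mul(36, -7), 7), -8) = Mul(Add(-252, 7), -8) = Mul(-245, -8) = 1960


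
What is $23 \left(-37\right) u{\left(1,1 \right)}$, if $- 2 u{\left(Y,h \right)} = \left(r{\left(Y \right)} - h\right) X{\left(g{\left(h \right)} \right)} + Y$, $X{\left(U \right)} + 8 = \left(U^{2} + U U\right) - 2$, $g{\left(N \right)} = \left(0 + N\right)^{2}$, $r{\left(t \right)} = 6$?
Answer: $- \frac{33189}{2} \approx -16595.0$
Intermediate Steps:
$g{\left(N \right)} = N^{2}$
$X{\left(U \right)} = -10 + 2 U^{2}$ ($X{\left(U \right)} = -8 - \left(2 - U^{2} - U U\right) = -8 + \left(\left(U^{2} + U^{2}\right) - 2\right) = -8 + \left(2 U^{2} - 2\right) = -8 + \left(-2 + 2 U^{2}\right) = -10 + 2 U^{2}$)
$u{\left(Y,h \right)} = - \frac{Y}{2} - \frac{\left(-10 + 2 h^{4}\right) \left(6 - h\right)}{2}$ ($u{\left(Y,h \right)} = - \frac{\left(6 - h\right) \left(-10 + 2 \left(h^{2}\right)^{2}\right) + Y}{2} = - \frac{\left(6 - h\right) \left(-10 + 2 h^{4}\right) + Y}{2} = - \frac{\left(-10 + 2 h^{4}\right) \left(6 - h\right) + Y}{2} = - \frac{Y + \left(-10 + 2 h^{4}\right) \left(6 - h\right)}{2} = - \frac{Y}{2} - \frac{\left(-10 + 2 h^{4}\right) \left(6 - h\right)}{2}$)
$23 \left(-37\right) u{\left(1,1 \right)} = 23 \left(-37\right) \left(30 + 1^{5} - 6 \cdot 1^{4} - 5 - \frac{1}{2}\right) = - 851 \left(30 + 1 - 6 - 5 - \frac{1}{2}\right) = \left(-851\right) \frac{39}{2} = - \frac{33189}{2}$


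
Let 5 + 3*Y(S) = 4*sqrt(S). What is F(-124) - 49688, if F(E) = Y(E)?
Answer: -149069/3 + 8*I*sqrt(31)/3 ≈ -49690.0 + 14.847*I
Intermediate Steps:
Y(S) = -5/3 + 4*sqrt(S)/3 (Y(S) = -5/3 + (4*sqrt(S))/3 = -5/3 + 4*sqrt(S)/3)
F(E) = -5/3 + 4*sqrt(E)/3
F(-124) - 49688 = (-5/3 + 4*sqrt(-124)/3) - 49688 = (-5/3 + 4*(2*I*sqrt(31))/3) - 49688 = (-5/3 + 8*I*sqrt(31)/3) - 49688 = -149069/3 + 8*I*sqrt(31)/3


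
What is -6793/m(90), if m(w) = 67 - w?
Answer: 6793/23 ≈ 295.35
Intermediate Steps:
-6793/m(90) = -6793/(67 - 1*90) = -6793/(67 - 90) = -6793/(-23) = -6793*(-1/23) = 6793/23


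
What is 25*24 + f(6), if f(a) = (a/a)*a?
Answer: 606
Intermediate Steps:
f(a) = a (f(a) = 1*a = a)
25*24 + f(6) = 25*24 + 6 = 600 + 6 = 606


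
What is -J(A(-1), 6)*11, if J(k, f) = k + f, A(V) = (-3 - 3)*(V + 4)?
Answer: 132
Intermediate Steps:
A(V) = -24 - 6*V (A(V) = -6*(4 + V) = -24 - 6*V)
J(k, f) = f + k
-J(A(-1), 6)*11 = -(6 + (-24 - 6*(-1)))*11 = -(6 + (-24 + 6))*11 = -(6 - 18)*11 = -(-12)*11 = -1*(-132) = 132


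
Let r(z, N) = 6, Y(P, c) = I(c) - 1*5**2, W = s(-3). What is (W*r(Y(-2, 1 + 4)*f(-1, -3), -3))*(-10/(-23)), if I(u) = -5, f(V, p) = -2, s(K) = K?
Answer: -180/23 ≈ -7.8261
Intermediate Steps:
W = -3
Y(P, c) = -30 (Y(P, c) = -5 - 1*5**2 = -5 - 1*25 = -5 - 25 = -30)
(W*r(Y(-2, 1 + 4)*f(-1, -3), -3))*(-10/(-23)) = (-3*6)*(-10/(-23)) = -(-180)*(-1)/23 = -18*10/23 = -180/23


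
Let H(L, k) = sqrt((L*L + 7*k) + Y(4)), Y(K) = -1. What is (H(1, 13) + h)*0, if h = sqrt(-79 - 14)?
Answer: 0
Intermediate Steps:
h = I*sqrt(93) (h = sqrt(-93) = I*sqrt(93) ≈ 9.6436*I)
H(L, k) = sqrt(-1 + L**2 + 7*k) (H(L, k) = sqrt((L*L + 7*k) - 1) = sqrt((L**2 + 7*k) - 1) = sqrt(-1 + L**2 + 7*k))
(H(1, 13) + h)*0 = (sqrt(-1 + 1**2 + 7*13) + I*sqrt(93))*0 = (sqrt(-1 + 1 + 91) + I*sqrt(93))*0 = (sqrt(91) + I*sqrt(93))*0 = 0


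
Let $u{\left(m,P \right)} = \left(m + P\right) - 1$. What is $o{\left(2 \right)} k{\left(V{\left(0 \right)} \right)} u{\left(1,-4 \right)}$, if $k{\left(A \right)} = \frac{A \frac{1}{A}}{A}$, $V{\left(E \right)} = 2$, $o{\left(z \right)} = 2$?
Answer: $-4$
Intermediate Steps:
$u{\left(m,P \right)} = -1 + P + m$ ($u{\left(m,P \right)} = \left(P + m\right) - 1 = -1 + P + m$)
$k{\left(A \right)} = \frac{1}{A}$ ($k{\left(A \right)} = 1 \frac{1}{A} = \frac{1}{A}$)
$o{\left(2 \right)} k{\left(V{\left(0 \right)} \right)} u{\left(1,-4 \right)} = \frac{2}{2} \left(-1 - 4 + 1\right) = 2 \cdot \frac{1}{2} \left(-4\right) = 1 \left(-4\right) = -4$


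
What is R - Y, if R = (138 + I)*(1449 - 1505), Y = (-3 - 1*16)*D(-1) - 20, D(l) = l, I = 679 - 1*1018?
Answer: 11257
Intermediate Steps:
I = -339 (I = 679 - 1018 = -339)
Y = -1 (Y = (-3 - 1*16)*(-1) - 20 = (-3 - 16)*(-1) - 20 = -19*(-1) - 20 = 19 - 20 = -1)
R = 11256 (R = (138 - 339)*(1449 - 1505) = -201*(-56) = 11256)
R - Y = 11256 - 1*(-1) = 11256 + 1 = 11257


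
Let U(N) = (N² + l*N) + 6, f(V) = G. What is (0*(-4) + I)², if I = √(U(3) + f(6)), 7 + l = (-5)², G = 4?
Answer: 73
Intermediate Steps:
l = 18 (l = -7 + (-5)² = -7 + 25 = 18)
f(V) = 4
U(N) = 6 + N² + 18*N (U(N) = (N² + 18*N) + 6 = 6 + N² + 18*N)
I = √73 (I = √((6 + 3² + 18*3) + 4) = √((6 + 9 + 54) + 4) = √(69 + 4) = √73 ≈ 8.5440)
(0*(-4) + I)² = (0*(-4) + √73)² = (0 + √73)² = (√73)² = 73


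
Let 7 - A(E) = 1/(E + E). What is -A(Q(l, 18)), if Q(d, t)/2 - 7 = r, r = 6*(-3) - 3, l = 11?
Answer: -393/56 ≈ -7.0179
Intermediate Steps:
r = -21 (r = -18 - 3 = -21)
Q(d, t) = -28 (Q(d, t) = 14 + 2*(-21) = 14 - 42 = -28)
A(E) = 7 - 1/(2*E) (A(E) = 7 - 1/(E + E) = 7 - 1/(2*E))
-A(Q(l, 18)) = -(7 - ½/(-28)) = -(7 - ½*(-1/28)) = -(7 + 1/56) = -1*393/56 = -393/56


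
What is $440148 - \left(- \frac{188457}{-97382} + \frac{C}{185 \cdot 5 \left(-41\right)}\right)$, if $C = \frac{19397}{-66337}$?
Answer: $\frac{107834301544352108621}{244996627661950} \approx 4.4015 \cdot 10^{5}$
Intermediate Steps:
$C = - \frac{19397}{66337}$ ($C = 19397 \left(- \frac{1}{66337}\right) = - \frac{19397}{66337} \approx -0.2924$)
$440148 - \left(- \frac{188457}{-97382} + \frac{C}{185 \cdot 5 \left(-41\right)}\right) = 440148 - \left(- \frac{188457}{-97382} - \frac{19397}{66337 \cdot 185 \cdot 5 \left(-41\right)}\right) = 440148 - \left(\left(-188457\right) \left(- \frac{1}{97382}\right) - \frac{19397}{66337 \cdot 185 \left(-205\right)}\right) = 440148 - \left(\frac{188457}{97382} - \frac{19397}{66337 \left(-37925\right)}\right) = 440148 - \left(\frac{188457}{97382} - - \frac{19397}{2515830725}\right) = 440148 - \left(\frac{188457}{97382} + \frac{19397}{2515830725}\right) = 440148 - \frac{474127799859979}{244996627661950} = \frac{107834301544352108621}{244996627661950}$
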